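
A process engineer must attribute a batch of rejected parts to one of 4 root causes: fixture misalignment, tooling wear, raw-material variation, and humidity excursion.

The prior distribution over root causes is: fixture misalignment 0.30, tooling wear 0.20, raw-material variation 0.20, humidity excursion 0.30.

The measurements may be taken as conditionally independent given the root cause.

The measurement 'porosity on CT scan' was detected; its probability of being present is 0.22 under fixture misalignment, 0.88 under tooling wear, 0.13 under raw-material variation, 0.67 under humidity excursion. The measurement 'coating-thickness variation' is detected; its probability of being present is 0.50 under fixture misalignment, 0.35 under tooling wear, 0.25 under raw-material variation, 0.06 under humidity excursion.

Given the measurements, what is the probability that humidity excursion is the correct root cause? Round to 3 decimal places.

0.107

For each hypothesis, the unnormalized posterior weight is prior × product of the measurement likelihoods:
  fixture misalignment: 0.30 × 0.22 × 0.50 = 0.033
  tooling wear: 0.20 × 0.88 × 0.35 = 0.0616
  raw-material variation: 0.20 × 0.13 × 0.25 = 0.0065
  humidity excursion: 0.30 × 0.67 × 0.06 = 0.01206
Normalizing constant Z = 0.033 + 0.0616 + 0.0065 + 0.01206 = 0.11316.
P(humidity excursion | evidence) = 0.01206 / 0.11316 ≈ 0.107.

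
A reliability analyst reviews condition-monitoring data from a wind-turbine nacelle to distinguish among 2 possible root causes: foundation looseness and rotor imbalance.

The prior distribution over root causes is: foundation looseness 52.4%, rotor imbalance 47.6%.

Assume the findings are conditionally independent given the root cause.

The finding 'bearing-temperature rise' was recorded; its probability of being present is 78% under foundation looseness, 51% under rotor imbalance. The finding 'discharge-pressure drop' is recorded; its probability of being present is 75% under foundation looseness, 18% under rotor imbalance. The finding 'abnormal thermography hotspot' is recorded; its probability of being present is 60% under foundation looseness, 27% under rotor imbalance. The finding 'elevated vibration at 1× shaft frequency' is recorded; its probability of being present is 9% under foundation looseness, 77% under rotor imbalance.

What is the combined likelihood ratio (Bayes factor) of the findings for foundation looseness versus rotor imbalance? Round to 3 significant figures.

The Bayes factor is the ratio of the joint likelihoods of the evidence pattern under the two hypotheses.
  foundation looseness: 0.78 × 0.75 × 0.60 × 0.09 = 0.03159
  rotor imbalance: 0.51 × 0.18 × 0.27 × 0.77 = 0.019085
Bayes factor = 0.03159 / 0.019085 ≈ 1.66

1.66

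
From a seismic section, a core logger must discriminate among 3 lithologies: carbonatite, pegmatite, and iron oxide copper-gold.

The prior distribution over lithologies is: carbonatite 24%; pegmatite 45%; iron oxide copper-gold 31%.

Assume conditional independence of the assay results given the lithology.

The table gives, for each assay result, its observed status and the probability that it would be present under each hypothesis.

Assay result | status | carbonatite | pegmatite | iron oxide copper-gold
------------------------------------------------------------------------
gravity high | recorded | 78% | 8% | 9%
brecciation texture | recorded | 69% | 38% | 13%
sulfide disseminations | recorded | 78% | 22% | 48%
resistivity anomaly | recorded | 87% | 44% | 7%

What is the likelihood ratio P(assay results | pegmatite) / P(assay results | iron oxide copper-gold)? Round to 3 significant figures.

7.49

Joint likelihood of the assay result pattern under each hypothesis:
  pegmatite: 0.08 × 0.38 × 0.22 × 0.44 = 0.0029427
  iron oxide copper-gold: 0.09 × 0.13 × 0.48 × 0.07 = 0.00039312
Bayes factor = 0.0029427 / 0.00039312 ≈ 7.49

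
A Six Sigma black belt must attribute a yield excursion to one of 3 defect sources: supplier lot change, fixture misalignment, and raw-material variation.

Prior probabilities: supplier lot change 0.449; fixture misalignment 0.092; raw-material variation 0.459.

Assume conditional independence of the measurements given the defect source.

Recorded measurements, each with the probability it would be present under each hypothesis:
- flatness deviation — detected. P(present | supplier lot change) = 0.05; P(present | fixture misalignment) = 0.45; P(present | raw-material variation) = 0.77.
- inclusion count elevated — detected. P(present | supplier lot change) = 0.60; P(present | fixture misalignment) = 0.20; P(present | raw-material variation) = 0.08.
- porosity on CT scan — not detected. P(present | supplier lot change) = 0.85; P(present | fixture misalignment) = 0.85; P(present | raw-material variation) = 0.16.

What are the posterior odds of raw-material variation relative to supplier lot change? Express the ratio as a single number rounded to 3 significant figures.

11.8

Unnormalized posterior weight (prior times the measurement likelihoods) for each of the two hypotheses (using 1 − P(present | H) for each absent measurement):
  raw-material variation: 0.459 × 0.77 × 0.08 × (1 − 0.16) = 0.02375
  supplier lot change: 0.449 × 0.05 × 0.60 × (1 − 0.85) = 0.0020205
Odds(raw-material variation : supplier lot change) = 0.02375 / 0.0020205 ≈ 11.8.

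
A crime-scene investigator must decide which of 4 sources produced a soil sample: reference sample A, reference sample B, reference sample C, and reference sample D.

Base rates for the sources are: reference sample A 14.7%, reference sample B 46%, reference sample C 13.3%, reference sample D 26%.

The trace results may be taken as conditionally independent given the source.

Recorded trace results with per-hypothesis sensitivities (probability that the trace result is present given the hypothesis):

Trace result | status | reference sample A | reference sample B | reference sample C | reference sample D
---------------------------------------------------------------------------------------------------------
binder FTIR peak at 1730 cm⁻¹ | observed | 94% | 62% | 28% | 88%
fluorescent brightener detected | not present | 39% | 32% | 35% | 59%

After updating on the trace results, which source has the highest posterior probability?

Multiply each prior by the joint likelihood of the trace result pattern (using 1 − P(present | H) for each absent trace result):
  reference sample A: 0.147 × 0.94 × (1 − 0.39) = 0.08429
  reference sample B: 0.460 × 0.62 × (1 − 0.32) = 0.19394
  reference sample C: 0.133 × 0.28 × (1 − 0.35) = 0.024206
  reference sample D: 0.260 × 0.88 × (1 − 0.59) = 0.093808
The unnormalized weights sum to 0.39624.
P(reference sample A | evidence) ≈ 0.08429 / 0.39624 ≈ 0.213
P(reference sample B | evidence) ≈ 0.19394 / 0.39624 ≈ 0.489
P(reference sample C | evidence) ≈ 0.024206 / 0.39624 ≈ 0.061
P(reference sample D | evidence) ≈ 0.093808 / 0.39624 ≈ 0.237
The largest is 0.489, so reference sample B is most probable.

reference sample B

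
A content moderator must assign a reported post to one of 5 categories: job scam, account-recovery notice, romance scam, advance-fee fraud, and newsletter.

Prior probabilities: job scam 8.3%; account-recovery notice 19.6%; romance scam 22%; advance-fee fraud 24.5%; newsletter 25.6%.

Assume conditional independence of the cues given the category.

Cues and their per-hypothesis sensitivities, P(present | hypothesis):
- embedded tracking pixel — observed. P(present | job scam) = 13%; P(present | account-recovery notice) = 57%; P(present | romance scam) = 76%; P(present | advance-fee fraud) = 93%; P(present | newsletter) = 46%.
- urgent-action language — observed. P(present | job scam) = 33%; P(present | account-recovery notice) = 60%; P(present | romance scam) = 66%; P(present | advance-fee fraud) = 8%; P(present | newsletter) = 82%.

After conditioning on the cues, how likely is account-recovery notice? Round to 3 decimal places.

For each hypothesis, the unnormalized posterior weight is prior × product of the cue likelihoods:
  job scam: 0.083 × 0.13 × 0.33 = 0.0035607
  account-recovery notice: 0.196 × 0.57 × 0.60 = 0.067032
  romance scam: 0.220 × 0.76 × 0.66 = 0.11035
  advance-fee fraud: 0.245 × 0.93 × 0.08 = 0.018228
  newsletter: 0.256 × 0.46 × 0.82 = 0.096563
Marginal likelihood of the evidence = 0.29574.
P(account-recovery notice | evidence) = 0.067032 / 0.29574 ≈ 0.227.

0.227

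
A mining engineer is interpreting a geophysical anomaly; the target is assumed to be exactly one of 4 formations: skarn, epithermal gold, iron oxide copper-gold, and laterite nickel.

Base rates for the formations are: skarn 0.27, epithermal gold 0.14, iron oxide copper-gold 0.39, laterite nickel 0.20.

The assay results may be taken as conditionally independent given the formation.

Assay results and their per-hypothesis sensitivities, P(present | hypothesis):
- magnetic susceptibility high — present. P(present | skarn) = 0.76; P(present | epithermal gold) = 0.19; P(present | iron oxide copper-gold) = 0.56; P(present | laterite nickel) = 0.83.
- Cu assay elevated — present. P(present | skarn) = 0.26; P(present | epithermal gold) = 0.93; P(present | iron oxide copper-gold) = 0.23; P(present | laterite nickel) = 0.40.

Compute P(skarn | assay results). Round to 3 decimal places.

Multiply each prior by the joint likelihood of the assay result pattern:
  skarn: 0.27 × 0.76 × 0.26 = 0.053352
  epithermal gold: 0.14 × 0.19 × 0.93 = 0.024738
  iron oxide copper-gold: 0.39 × 0.56 × 0.23 = 0.050232
  laterite nickel: 0.20 × 0.83 × 0.40 = 0.0664
Marginal likelihood of the evidence = 0.19472.
P(skarn | evidence) = 0.053352 / 0.19472 ≈ 0.274.

0.274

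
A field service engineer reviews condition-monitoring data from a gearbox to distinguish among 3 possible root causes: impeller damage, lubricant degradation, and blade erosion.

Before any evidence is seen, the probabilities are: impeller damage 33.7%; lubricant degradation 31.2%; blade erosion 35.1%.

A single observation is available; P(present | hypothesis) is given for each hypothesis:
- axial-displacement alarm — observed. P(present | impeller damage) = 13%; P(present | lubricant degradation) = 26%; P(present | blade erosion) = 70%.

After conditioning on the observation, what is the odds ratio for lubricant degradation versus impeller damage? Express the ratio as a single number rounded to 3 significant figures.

Posterior odds equal prior odds times the likelihood ratio; only the two competing hypotheses matter.
  lubricant degradation: 0.312 × 0.26 = 0.08112
  impeller damage: 0.337 × 0.13 = 0.04381
Posterior odds = 0.08112 / 0.04381 ≈ 1.85.

1.85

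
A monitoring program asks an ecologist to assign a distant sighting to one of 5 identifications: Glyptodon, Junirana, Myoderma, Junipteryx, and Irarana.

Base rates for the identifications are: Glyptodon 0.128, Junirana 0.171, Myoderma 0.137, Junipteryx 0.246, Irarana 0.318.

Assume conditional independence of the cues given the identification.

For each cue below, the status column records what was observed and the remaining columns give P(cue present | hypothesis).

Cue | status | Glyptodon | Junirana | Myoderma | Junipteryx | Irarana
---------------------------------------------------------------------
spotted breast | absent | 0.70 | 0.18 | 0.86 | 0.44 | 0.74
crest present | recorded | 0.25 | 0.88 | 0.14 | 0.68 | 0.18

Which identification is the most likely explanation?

Junirana

Multiply each prior by the joint likelihood of the cue pattern (using 1 − P(present | H) for each absent cue):
  Glyptodon: 0.128 × (1 − 0.70) × 0.25 = 0.0096
  Junirana: 0.171 × (1 − 0.18) × 0.88 = 0.12339
  Myoderma: 0.137 × (1 − 0.86) × 0.14 = 0.0026852
  Junipteryx: 0.246 × (1 − 0.44) × 0.68 = 0.093677
  Irarana: 0.318 × (1 − 0.74) × 0.18 = 0.014882
Marginal likelihood of the evidence = 0.24424.
P(Glyptodon | evidence) ≈ 0.0096 / 0.24424 ≈ 0.039
P(Junirana | evidence) ≈ 0.12339 / 0.24424 ≈ 0.505
P(Myoderma | evidence) ≈ 0.0026852 / 0.24424 ≈ 0.011
P(Junipteryx | evidence) ≈ 0.093677 / 0.24424 ≈ 0.384
P(Irarana | evidence) ≈ 0.014882 / 0.24424 ≈ 0.061
The largest is 0.505, so Junirana is most probable.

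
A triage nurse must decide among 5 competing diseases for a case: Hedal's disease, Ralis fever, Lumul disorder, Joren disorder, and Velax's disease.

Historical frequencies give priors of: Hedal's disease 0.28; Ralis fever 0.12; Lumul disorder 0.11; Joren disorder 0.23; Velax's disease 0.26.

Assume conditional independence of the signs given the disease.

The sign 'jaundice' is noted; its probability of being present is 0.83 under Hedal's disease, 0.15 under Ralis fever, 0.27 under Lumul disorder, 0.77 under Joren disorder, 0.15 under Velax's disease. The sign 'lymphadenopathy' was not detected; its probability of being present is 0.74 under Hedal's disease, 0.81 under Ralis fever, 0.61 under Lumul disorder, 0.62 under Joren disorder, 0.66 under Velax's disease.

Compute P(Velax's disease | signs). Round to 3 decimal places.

By Bayes' rule with conditional independence, the unnormalized weight for each hypothesis is prior × ∏ likelihoods (using 1 − P(present | H) for each absent sign):
  Hedal's disease: 0.28 × 0.83 × (1 − 0.74) = 0.060424
  Ralis fever: 0.12 × 0.15 × (1 − 0.81) = 0.00342
  Lumul disorder: 0.11 × 0.27 × (1 − 0.61) = 0.011583
  Joren disorder: 0.23 × 0.77 × (1 − 0.62) = 0.067298
  Velax's disease: 0.26 × 0.15 × (1 − 0.66) = 0.01326
The unnormalized weights sum to 0.15599.
P(Velax's disease | evidence) = 0.01326 / 0.15599 ≈ 0.085.

0.085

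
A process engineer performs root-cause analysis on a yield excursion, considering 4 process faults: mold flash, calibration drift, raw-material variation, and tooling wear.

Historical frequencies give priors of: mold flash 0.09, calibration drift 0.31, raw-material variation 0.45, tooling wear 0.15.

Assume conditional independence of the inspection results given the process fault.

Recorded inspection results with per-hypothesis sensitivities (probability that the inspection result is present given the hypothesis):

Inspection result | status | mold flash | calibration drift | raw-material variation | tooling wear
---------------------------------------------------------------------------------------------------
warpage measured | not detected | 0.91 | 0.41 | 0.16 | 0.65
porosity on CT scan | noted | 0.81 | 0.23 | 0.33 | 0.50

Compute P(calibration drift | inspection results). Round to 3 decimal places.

0.211

For each hypothesis, the unnormalized posterior weight is prior × product of the inspection result likelihoods (using 1 − P(present | H) for each absent inspection result):
  mold flash: 0.09 × (1 − 0.91) × 0.81 = 0.006561
  calibration drift: 0.31 × (1 − 0.41) × 0.23 = 0.042067
  raw-material variation: 0.45 × (1 − 0.16) × 0.33 = 0.12474
  tooling wear: 0.15 × (1 − 0.65) × 0.50 = 0.02625
Marginal likelihood of the evidence = 0.19962.
P(calibration drift | evidence) = 0.042067 / 0.19962 ≈ 0.211.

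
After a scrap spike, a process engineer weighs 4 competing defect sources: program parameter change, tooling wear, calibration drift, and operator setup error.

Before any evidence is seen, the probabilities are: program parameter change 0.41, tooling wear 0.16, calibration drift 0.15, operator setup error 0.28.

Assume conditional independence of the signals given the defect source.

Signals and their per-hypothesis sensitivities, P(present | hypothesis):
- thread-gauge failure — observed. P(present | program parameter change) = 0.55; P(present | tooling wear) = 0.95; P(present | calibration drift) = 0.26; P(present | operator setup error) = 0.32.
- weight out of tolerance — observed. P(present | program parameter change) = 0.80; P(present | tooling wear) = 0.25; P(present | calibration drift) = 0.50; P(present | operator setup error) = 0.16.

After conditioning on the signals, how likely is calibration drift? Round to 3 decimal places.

0.077

Multiply each prior by the joint likelihood of the signal pattern:
  program parameter change: 0.41 × 0.55 × 0.80 = 0.1804
  tooling wear: 0.16 × 0.95 × 0.25 = 0.038
  calibration drift: 0.15 × 0.26 × 0.50 = 0.0195
  operator setup error: 0.28 × 0.32 × 0.16 = 0.014336
The unnormalized weights sum to 0.25224.
P(calibration drift | evidence) = 0.0195 / 0.25224 ≈ 0.077.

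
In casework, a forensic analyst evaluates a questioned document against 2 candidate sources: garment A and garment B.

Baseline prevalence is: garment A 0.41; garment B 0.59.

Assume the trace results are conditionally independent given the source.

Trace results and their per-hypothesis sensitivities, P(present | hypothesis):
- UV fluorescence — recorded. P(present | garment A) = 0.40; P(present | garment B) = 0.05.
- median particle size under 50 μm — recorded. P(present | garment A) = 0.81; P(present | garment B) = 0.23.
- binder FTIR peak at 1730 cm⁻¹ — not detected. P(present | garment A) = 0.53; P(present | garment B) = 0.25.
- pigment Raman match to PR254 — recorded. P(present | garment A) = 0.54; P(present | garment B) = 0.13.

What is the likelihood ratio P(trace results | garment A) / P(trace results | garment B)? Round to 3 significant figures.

The Bayes factor is the ratio of the joint likelihoods of the trace result pattern under the two hypotheses (using 1 − P(present | H) for each absent trace result).
  garment A: 0.40 × 0.81 × (1 − 0.53) × 0.54 = 0.082231
  garment B: 0.05 × 0.23 × (1 − 0.25) × 0.13 = 0.0011213
Bayes factor = 0.082231 / 0.0011213 ≈ 73.3

73.3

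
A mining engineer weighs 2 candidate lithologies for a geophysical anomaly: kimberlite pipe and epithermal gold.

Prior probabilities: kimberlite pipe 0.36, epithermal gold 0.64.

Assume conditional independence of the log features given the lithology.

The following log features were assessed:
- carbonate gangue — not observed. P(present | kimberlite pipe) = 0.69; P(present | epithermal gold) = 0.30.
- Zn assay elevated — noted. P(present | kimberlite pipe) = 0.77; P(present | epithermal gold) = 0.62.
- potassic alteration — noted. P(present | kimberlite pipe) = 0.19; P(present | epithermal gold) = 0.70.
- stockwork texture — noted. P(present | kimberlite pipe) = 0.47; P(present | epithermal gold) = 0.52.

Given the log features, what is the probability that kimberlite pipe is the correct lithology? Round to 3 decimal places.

Multiply each prior by the joint likelihood of the log feature pattern (using 1 − P(present | H) for each absent log feature):
  kimberlite pipe: 0.36 × (1 − 0.69) × 0.77 × 0.19 × 0.47 = 0.0076737
  epithermal gold: 0.64 × (1 − 0.30) × 0.62 × 0.70 × 0.52 = 0.1011
The unnormalized weights sum to 0.10878.
P(kimberlite pipe | evidence) = 0.0076737 / 0.10878 ≈ 0.071.

0.071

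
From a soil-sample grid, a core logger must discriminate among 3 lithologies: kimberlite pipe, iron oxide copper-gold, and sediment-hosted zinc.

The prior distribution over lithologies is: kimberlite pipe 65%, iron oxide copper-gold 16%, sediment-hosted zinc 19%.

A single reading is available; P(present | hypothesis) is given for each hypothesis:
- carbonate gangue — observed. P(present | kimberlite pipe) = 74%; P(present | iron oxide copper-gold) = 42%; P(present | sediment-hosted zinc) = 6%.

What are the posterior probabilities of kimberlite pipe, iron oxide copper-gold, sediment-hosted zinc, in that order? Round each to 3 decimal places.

Multiply each prior by the likelihood of the reading:
  kimberlite pipe: 0.65 × 0.74 = 0.481
  iron oxide copper-gold: 0.16 × 0.42 = 0.0672
  sediment-hosted zinc: 0.19 × 0.06 = 0.0114
The unnormalized weights sum to 0.5596.
P(kimberlite pipe | evidence) = 0.481 / 0.5596 ≈ 0.860
P(iron oxide copper-gold | evidence) = 0.0672 / 0.5596 ≈ 0.120
P(sediment-hosted zinc | evidence) = 0.0114 / 0.5596 ≈ 0.020

0.860, 0.120, 0.020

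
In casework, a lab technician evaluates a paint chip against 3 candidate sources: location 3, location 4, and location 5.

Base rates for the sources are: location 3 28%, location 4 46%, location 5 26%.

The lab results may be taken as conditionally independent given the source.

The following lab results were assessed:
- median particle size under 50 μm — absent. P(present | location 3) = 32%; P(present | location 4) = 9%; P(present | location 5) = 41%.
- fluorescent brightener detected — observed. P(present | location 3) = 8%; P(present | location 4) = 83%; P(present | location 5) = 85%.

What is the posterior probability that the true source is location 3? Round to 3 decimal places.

0.031

For each hypothesis, the unnormalized posterior weight is prior × product of the lab result likelihoods (using 1 − P(present | H) for each absent lab result):
  location 3: 0.28 × (1 − 0.32) × 0.08 = 0.015232
  location 4: 0.46 × (1 − 0.09) × 0.83 = 0.34744
  location 5: 0.26 × (1 − 0.41) × 0.85 = 0.13039
Marginal likelihood of the evidence = 0.49306.
P(location 3 | evidence) = 0.015232 / 0.49306 ≈ 0.031.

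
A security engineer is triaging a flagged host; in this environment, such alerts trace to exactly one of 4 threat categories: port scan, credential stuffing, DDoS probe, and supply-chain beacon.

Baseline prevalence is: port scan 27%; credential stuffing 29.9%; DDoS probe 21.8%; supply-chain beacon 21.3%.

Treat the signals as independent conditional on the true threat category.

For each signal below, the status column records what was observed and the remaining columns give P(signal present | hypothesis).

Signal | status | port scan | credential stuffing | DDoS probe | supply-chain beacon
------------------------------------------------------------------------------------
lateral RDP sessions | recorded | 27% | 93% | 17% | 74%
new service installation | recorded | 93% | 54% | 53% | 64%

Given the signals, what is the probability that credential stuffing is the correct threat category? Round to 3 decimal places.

Multiply each prior by the joint likelihood of the signal pattern:
  port scan: 0.270 × 0.27 × 0.93 = 0.067797
  credential stuffing: 0.299 × 0.93 × 0.54 = 0.15016
  DDoS probe: 0.218 × 0.17 × 0.53 = 0.019642
  supply-chain beacon: 0.213 × 0.74 × 0.64 = 0.10088
The unnormalized weights sum to 0.33847.
P(credential stuffing | evidence) = 0.15016 / 0.33847 ≈ 0.444.

0.444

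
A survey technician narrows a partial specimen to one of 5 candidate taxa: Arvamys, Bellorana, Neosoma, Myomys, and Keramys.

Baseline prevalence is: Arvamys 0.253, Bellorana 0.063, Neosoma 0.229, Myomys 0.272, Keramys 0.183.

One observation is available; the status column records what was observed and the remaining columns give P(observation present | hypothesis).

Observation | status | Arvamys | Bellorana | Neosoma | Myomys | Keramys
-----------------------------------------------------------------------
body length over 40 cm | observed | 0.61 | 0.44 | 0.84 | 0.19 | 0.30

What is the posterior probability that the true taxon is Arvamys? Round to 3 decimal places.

Multiply each prior by the likelihood of the observation:
  Arvamys: 0.253 × 0.61 = 0.15433
  Bellorana: 0.063 × 0.44 = 0.02772
  Neosoma: 0.229 × 0.84 = 0.19236
  Myomys: 0.272 × 0.19 = 0.05168
  Keramys: 0.183 × 0.30 = 0.0549
Marginal likelihood of the evidence = 0.48099.
P(Arvamys | evidence) = 0.15433 / 0.48099 ≈ 0.321.

0.321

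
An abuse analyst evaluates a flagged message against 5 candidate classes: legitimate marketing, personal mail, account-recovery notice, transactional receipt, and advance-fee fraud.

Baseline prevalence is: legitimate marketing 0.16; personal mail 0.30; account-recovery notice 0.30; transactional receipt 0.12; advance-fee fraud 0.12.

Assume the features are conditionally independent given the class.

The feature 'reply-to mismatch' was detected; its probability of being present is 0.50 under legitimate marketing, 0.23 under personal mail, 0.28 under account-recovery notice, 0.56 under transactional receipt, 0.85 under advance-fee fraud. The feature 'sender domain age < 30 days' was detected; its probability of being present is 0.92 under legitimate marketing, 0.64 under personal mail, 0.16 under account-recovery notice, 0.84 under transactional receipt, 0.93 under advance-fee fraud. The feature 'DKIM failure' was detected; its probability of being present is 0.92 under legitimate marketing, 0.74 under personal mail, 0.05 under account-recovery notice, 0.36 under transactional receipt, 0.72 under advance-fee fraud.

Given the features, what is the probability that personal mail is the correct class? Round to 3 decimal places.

By Bayes' rule with conditional independence, the unnormalized weight for each hypothesis is prior × ∏ likelihoods:
  legitimate marketing: 0.16 × 0.50 × 0.92 × 0.92 = 0.067712
  personal mail: 0.30 × 0.23 × 0.64 × 0.74 = 0.032678
  account-recovery notice: 0.30 × 0.28 × 0.16 × 0.05 = 0.000672
  transactional receipt: 0.12 × 0.56 × 0.84 × 0.36 = 0.020321
  advance-fee fraud: 0.12 × 0.85 × 0.93 × 0.72 = 0.068299
Normalizing constant Z = 0.067712 + 0.032678 + 0.000672 + 0.020321 + 0.068299 = 0.18968.
P(personal mail | evidence) = 0.032678 / 0.18968 ≈ 0.172.

0.172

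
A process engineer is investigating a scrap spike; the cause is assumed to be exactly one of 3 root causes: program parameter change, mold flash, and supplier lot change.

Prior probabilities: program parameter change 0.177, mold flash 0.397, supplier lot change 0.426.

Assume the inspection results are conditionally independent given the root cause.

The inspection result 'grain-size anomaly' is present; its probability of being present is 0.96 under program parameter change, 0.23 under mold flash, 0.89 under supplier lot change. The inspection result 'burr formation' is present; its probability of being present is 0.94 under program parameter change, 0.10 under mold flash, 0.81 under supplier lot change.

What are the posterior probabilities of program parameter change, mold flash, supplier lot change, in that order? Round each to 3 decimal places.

0.336, 0.019, 0.645

By Bayes' rule with conditional independence, the unnormalized weight for each hypothesis is prior × ∏ likelihoods:
  program parameter change: 0.177 × 0.96 × 0.94 = 0.15972
  mold flash: 0.397 × 0.23 × 0.10 = 0.009131
  supplier lot change: 0.426 × 0.89 × 0.81 = 0.3071
Normalizing constant Z = 0.15972 + 0.009131 + 0.3071 = 0.47596.
P(program parameter change | evidence) = 0.15972 / 0.47596 ≈ 0.336
P(mold flash | evidence) = 0.009131 / 0.47596 ≈ 0.019
P(supplier lot change | evidence) = 0.3071 / 0.47596 ≈ 0.645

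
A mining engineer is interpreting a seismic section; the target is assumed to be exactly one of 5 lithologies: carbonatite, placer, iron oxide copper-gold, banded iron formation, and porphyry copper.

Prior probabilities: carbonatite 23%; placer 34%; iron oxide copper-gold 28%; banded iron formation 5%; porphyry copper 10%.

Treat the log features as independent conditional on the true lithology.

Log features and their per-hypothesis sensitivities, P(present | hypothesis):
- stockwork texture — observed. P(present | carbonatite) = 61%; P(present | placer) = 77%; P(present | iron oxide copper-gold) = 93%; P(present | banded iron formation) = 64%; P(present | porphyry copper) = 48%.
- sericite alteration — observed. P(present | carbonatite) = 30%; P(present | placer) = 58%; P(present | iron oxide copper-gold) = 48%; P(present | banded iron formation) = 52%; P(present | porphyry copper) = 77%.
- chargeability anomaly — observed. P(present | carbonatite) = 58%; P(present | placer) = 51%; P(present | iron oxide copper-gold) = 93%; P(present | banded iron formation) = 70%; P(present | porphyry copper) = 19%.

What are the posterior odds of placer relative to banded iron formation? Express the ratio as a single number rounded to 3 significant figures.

6.65

Unnormalized posterior weight (prior times the log feature likelihoods) for each of the two hypotheses:
  placer: 0.34 × 0.77 × 0.58 × 0.51 = 0.07744
  banded iron formation: 0.05 × 0.64 × 0.52 × 0.70 = 0.011648
Odds(placer : banded iron formation) = 0.07744 / 0.011648 ≈ 6.65.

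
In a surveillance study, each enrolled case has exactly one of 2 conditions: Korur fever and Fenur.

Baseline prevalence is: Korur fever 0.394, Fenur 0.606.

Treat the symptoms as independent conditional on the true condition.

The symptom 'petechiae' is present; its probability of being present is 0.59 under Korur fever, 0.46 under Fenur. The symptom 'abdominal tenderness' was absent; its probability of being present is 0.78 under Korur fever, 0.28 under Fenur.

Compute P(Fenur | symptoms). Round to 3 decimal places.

0.797

For each hypothesis, the unnormalized posterior weight is prior × product of the symptom likelihoods (using 1 − P(present | H) for each absent symptom):
  Korur fever: 0.394 × 0.59 × (1 − 0.78) = 0.051141
  Fenur: 0.606 × 0.46 × (1 − 0.28) = 0.20071
The unnormalized weights sum to 0.25185.
P(Fenur | evidence) = 0.20071 / 0.25185 ≈ 0.797.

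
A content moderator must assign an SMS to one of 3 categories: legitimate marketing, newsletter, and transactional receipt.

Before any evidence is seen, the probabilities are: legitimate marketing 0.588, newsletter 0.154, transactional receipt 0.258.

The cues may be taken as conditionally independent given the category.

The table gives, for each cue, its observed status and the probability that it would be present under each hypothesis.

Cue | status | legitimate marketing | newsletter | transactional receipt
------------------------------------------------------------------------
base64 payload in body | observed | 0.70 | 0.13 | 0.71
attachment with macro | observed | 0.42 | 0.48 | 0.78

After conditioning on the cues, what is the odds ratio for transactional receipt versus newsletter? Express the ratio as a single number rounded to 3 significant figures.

14.9

The normalizing constant cancels in an odds ratio, so compute prior × likelihood for the two hypotheses only:
  transactional receipt: 0.258 × 0.71 × 0.78 = 0.14288
  newsletter: 0.154 × 0.13 × 0.48 = 0.0096096
Posterior odds = 0.14288 / 0.0096096 ≈ 14.9.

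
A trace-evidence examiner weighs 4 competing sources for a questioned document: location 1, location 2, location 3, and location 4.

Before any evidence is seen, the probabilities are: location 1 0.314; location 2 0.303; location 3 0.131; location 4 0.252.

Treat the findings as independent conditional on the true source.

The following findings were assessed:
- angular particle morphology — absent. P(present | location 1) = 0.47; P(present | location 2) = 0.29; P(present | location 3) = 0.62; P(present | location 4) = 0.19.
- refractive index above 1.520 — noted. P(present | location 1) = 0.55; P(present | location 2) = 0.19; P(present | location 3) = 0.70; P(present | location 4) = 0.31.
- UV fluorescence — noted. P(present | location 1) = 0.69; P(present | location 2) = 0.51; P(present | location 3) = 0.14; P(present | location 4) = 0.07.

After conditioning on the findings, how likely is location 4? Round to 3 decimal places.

By Bayes' rule with conditional independence, the unnormalized weight for each hypothesis is prior × ∏ likelihoods (using 1 − P(present | H) for each absent finding):
  location 1: 0.314 × (1 − 0.47) × 0.55 × 0.69 = 0.063156
  location 2: 0.303 × (1 − 0.29) × 0.19 × 0.51 = 0.020846
  location 3: 0.131 × (1 − 0.62) × 0.70 × 0.14 = 0.0048784
  location 4: 0.252 × (1 − 0.19) × 0.31 × 0.07 = 0.0044294
Normalizing constant Z = 0.063156 + 0.020846 + 0.0048784 + 0.0044294 = 0.09331.
P(location 4 | evidence) = 0.0044294 / 0.09331 ≈ 0.047.

0.047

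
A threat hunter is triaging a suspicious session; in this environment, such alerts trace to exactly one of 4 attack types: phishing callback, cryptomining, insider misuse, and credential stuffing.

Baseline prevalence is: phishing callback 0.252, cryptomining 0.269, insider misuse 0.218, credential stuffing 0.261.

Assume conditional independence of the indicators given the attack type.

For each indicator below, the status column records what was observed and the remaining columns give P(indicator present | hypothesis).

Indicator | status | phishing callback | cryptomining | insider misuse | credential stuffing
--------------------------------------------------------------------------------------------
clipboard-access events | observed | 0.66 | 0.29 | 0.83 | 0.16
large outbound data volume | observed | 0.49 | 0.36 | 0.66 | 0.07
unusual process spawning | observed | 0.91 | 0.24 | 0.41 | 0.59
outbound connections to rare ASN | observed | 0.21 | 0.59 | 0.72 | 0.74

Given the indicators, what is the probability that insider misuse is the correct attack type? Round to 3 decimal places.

Multiply each prior by the joint likelihood of the indicator pattern:
  phishing callback: 0.252 × 0.66 × 0.49 × 0.91 × 0.21 = 0.015574
  cryptomining: 0.269 × 0.29 × 0.36 × 0.24 × 0.59 = 0.0039766
  insider misuse: 0.218 × 0.83 × 0.66 × 0.41 × 0.72 = 0.035253
  credential stuffing: 0.261 × 0.16 × 0.07 × 0.59 × 0.74 = 0.0012763
Normalizing constant Z = 0.015574 + 0.0039766 + 0.035253 + 0.0012763 = 0.05608.
P(insider misuse | evidence) = 0.035253 / 0.05608 ≈ 0.629.

0.629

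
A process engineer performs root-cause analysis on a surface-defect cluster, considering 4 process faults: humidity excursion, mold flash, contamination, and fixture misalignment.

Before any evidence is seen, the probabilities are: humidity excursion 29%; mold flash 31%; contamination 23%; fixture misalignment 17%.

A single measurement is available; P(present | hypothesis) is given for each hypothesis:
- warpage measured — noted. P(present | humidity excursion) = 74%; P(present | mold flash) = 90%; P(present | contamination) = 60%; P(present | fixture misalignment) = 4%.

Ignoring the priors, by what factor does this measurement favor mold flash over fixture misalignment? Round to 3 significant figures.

The Bayes factor is the ratio of the two likelihoods.
  mold flash: 0.9
  fixture misalignment: 0.04
Bayes factor = 0.9 / 0.04 ≈ 22.5

22.5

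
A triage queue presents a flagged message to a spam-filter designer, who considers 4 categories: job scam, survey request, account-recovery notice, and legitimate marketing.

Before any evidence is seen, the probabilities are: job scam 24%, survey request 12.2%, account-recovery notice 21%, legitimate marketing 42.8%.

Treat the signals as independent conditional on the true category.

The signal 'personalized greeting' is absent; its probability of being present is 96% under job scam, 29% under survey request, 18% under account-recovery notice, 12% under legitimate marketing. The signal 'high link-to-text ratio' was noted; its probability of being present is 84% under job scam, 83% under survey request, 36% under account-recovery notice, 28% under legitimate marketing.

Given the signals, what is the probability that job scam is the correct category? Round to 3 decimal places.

Multiply each prior by the joint likelihood of the signal pattern (using 1 − P(present | H) for each absent signal):
  job scam: 0.240 × (1 − 0.96) × 0.84 = 0.008064
  survey request: 0.122 × (1 − 0.29) × 0.83 = 0.071895
  account-recovery notice: 0.210 × (1 − 0.18) × 0.36 = 0.061992
  legitimate marketing: 0.428 × (1 − 0.12) × 0.28 = 0.10546
The unnormalized weights sum to 0.24741.
P(job scam | evidence) = 0.008064 / 0.24741 ≈ 0.033.

0.033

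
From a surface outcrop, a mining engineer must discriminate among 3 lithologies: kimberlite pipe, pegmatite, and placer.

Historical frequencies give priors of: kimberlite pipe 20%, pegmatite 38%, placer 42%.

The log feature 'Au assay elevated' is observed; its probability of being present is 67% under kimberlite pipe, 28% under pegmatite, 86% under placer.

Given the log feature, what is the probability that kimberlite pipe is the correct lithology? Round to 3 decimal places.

For each hypothesis, the unnormalized posterior weight is prior × likelihood:
  kimberlite pipe: 0.20 × 0.67 = 0.134
  pegmatite: 0.38 × 0.28 = 0.1064
  placer: 0.42 × 0.86 = 0.3612
The unnormalized weights sum to 0.6016.
P(kimberlite pipe | evidence) = 0.134 / 0.6016 ≈ 0.223.

0.223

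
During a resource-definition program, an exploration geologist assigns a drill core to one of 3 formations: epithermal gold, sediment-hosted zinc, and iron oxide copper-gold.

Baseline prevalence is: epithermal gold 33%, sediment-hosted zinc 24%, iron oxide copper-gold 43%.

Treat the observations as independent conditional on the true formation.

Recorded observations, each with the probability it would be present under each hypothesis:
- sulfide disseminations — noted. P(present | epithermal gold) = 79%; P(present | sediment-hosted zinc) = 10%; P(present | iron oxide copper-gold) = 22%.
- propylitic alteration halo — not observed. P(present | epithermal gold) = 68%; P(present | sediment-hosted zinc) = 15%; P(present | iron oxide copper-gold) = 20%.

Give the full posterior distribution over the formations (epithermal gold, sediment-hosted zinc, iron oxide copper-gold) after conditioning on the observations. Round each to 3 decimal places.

Multiply each prior by the joint likelihood of the evidence pattern (using 1 − P(present | H) for each absent observation):
  epithermal gold: 0.33 × 0.79 × (1 − 0.68) = 0.083424
  sediment-hosted zinc: 0.24 × 0.10 × (1 − 0.15) = 0.0204
  iron oxide copper-gold: 0.43 × 0.22 × (1 − 0.20) = 0.07568
The unnormalized weights sum to 0.1795.
P(epithermal gold | evidence) = 0.083424 / 0.1795 ≈ 0.465
P(sediment-hosted zinc | evidence) = 0.0204 / 0.1795 ≈ 0.114
P(iron oxide copper-gold | evidence) = 0.07568 / 0.1795 ≈ 0.422

0.465, 0.114, 0.422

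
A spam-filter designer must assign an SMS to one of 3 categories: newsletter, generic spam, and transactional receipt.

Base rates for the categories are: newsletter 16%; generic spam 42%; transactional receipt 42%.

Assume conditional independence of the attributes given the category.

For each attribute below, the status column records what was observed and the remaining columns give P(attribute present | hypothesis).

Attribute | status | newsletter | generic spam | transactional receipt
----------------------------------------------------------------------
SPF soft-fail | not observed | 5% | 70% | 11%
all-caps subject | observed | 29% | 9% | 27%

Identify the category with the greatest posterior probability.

transactional receipt

Multiply each prior by the joint likelihood of the attribute pattern (using 1 − P(present | H) for each absent attribute):
  newsletter: 0.16 × (1 − 0.05) × 0.29 = 0.04408
  generic spam: 0.42 × (1 − 0.70) × 0.09 = 0.01134
  transactional receipt: 0.42 × (1 − 0.11) × 0.27 = 0.10093
Normalizing constant Z = 0.04408 + 0.01134 + 0.10093 = 0.15635.
P(newsletter | evidence) ≈ 0.04408 / 0.15635 ≈ 0.282
P(generic spam | evidence) ≈ 0.01134 / 0.15635 ≈ 0.073
P(transactional receipt | evidence) ≈ 0.10093 / 0.15635 ≈ 0.646
The largest is 0.646, so transactional receipt is most probable.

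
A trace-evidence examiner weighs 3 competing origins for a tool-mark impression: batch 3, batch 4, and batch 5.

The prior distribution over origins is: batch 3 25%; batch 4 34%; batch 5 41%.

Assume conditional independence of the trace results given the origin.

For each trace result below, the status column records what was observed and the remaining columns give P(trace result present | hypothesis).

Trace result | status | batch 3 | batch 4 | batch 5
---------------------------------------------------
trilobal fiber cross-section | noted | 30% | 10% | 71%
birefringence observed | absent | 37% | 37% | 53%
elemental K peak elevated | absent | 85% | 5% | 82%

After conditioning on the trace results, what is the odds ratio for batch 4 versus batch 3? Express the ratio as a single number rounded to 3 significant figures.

2.87

Unnormalized posterior weight (prior times the trace result likelihoods) for each of the two hypotheses (using 1 − P(present | H) for each absent trace result):
  batch 4: 0.34 × 0.10 × (1 − 0.37) × (1 − 0.05) = 0.020349
  batch 3: 0.25 × 0.30 × (1 − 0.37) × (1 − 0.85) = 0.0070875
Posterior odds = 0.020349 / 0.0070875 ≈ 2.87.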